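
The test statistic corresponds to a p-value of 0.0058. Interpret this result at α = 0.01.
Since p = 0.0058 < α = 0.01, reject H₀.
There is sufficient evidence to reject the null hypothesis; the result is statistically significant at the 0.01 level.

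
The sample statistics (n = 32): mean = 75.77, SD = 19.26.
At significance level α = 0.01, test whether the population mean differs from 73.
One-sample t-test:
H₀: μ = 73
H₁: μ ≠ 73
df = n - 1 = 31
t = (x̄ - μ₀) / (s/√n) = (75.77 - 73) / (19.26/√32) = 0.814
p-value = 0.4221

Since p-value > α = 0.01, we fail to reject H₀.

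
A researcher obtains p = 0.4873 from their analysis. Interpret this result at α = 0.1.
Since p = 0.4873 > α = 0.1, fail to reject H₀.
There is insufficient evidence to reject the null hypothesis; the result is not statistically significant at the 0.1 level.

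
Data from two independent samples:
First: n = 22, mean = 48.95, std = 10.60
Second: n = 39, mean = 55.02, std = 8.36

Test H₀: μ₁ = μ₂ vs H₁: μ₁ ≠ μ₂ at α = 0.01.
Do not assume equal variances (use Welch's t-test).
Welch's two-sample t-test:
H₀: μ₁ = μ₂
H₁: μ₁ ≠ μ₂
s₁²/n₁ = 10.60²/22 = 5.1073,  s₂²/n₂ = 8.36²/39 = 1.7920
SE = √(s₁²/n₁ + s₂²/n₂) = √(5.1073 + 1.7920) = 2.6267
df (Welch-Satterthwaite) = (s₁²/n₁ + s₂²/n₂)² / [(s₁²/n₁)²/(n₁-1) + (s₂²/n₂)²/(n₂-1)] ≈ 35.88
t = (x̄₁ - x̄₂) / SE = (48.95 - 55.02) / 2.6267 = -6.07 / 2.6267 = -2.311
p-value = 0.0267

Since p-value > α = 0.01, we fail to reject H₀.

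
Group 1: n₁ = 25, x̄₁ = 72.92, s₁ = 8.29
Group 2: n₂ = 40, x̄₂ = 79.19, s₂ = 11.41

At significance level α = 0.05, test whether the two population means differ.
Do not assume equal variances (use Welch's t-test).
Welch's two-sample t-test:
H₀: μ₁ = μ₂
H₁: μ₁ ≠ μ₂
s₁²/n₁ = 8.29²/25 = 2.7490,  s₂²/n₂ = 11.41²/40 = 3.2547
SE = √(s₁²/n₁ + s₂²/n₂) = √(2.7490 + 3.2547) = 2.4502
df (Welch-Satterthwaite) = (s₁²/n₁ + s₂²/n₂)² / [(s₁²/n₁)²/(n₁-1) + (s₂²/n₂)²/(n₂-1)] ≈ 61.46
t = (x̄₁ - x̄₂) / SE = (72.92 - 79.19) / 2.4502 = -6.27 / 2.4502 = -2.559
p-value = 0.0130

Since p-value < α = 0.05, we reject H₀.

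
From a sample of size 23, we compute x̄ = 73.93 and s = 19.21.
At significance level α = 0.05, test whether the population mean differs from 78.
One-sample t-test:
H₀: μ = 78
H₁: μ ≠ 78
df = n - 1 = 22
t = (x̄ - μ₀) / (s/√n) = (73.93 - 78) / (19.21/√23) = -1.016
p-value = 0.3206

Since p-value > α = 0.05, we fail to reject H₀.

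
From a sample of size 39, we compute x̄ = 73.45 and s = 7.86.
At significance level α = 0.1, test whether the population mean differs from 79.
One-sample t-test:
H₀: μ = 79
H₁: μ ≠ 79
df = n - 1 = 38
t = (x̄ - μ₀) / (s/√n) = (73.45 - 79) / (7.86/√39) = -4.410
p-value = 0.0001

Since p-value < α = 0.1, we reject H₀.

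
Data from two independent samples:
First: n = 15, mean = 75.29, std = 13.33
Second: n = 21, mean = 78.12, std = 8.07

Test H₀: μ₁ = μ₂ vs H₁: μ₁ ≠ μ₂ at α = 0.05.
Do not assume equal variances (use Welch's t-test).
Welch's two-sample t-test:
H₀: μ₁ = μ₂
H₁: μ₁ ≠ μ₂
s₁²/n₁ = 13.33²/15 = 11.8459,  s₂²/n₂ = 8.07²/21 = 3.1012
SE = √(s₁²/n₁ + s₂²/n₂) = √(11.8459 + 3.1012) = 3.8661
df (Welch-Satterthwaite) = (s₁²/n₁ + s₂²/n₂)² / [(s₁²/n₁)²/(n₁-1) + (s₂²/n₂)²/(n₂-1)] ≈ 21.27
t = (x̄₁ - x̄₂) / SE = (75.29 - 78.12) / 3.8661 = -2.83 / 3.8661 = -0.732
p-value = 0.4722

Since p-value > α = 0.05, we fail to reject H₀.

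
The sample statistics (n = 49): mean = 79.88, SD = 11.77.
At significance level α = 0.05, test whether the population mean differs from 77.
One-sample t-test:
H₀: μ = 77
H₁: μ ≠ 77
df = n - 1 = 48
t = (x̄ - μ₀) / (s/√n) = (79.88 - 77) / (11.77/√49) = 1.713
p-value = 0.0932

Since p-value > α = 0.05, we fail to reject H₀.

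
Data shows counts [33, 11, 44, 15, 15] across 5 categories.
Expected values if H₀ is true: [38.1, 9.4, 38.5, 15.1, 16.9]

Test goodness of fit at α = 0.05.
Chi-square goodness of fit test:
H₀: observed counts match expected distribution
H₁: observed counts differ from expected distribution
df = k - 1 = 4
χ² = Σ(O - E)²/E
   = (33 - 38.1)²/38.1 + (11 - 9.4)²/9.4 + (44 - 38.5)²/38.5 + (15 - 15.1)²/15.1 + (15 - 16.9)²/16.9
   = 0.683 + 0.272 + 0.786 + 0.001 + 0.214
   = 1.96
p-value = 0.7440

Since p-value > α = 0.05, we fail to reject H₀.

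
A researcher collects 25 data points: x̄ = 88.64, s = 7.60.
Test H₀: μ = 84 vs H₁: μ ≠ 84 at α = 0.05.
One-sample t-test:
H₀: μ = 84
H₁: μ ≠ 84
df = n - 1 = 24
t = (x̄ - μ₀) / (s/√n) = (88.64 - 84) / (7.60/√25) = 3.053
p-value = 0.0055

Since p-value < α = 0.05, we reject H₀.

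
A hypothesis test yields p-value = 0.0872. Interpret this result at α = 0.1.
Since p = 0.0872 < α = 0.1, reject H₀.
There is sufficient evidence to reject the null hypothesis; the result is statistically significant at the 0.1 level.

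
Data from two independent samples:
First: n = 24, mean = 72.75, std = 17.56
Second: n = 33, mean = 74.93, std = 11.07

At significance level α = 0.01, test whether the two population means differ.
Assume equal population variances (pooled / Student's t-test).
Student's two-sample t-test (equal variances):
H₀: μ₁ = μ₂
H₁: μ₁ ≠ μ₂
df = n₁ + n₂ - 2 = 55
Pooled variance s_p² = [(n₁-1)s₁² + (n₂-1)s₂²] / (n₁ + n₂ - 2) = [(23)(17.56²) + (32)(11.07²)] / 55 = 200.2467
SE = √(s_p²(1/n₁ + 1/n₂)) = √(200.2467 × (1/24 + 1/33)) = 3.7963
t = (x̄₁ - x̄₂) / SE = (72.75 - 74.93) / 3.7963 = -2.18 / 3.7963 = -0.574
p-value = 0.5681

Since p-value > α = 0.01, we fail to reject H₀.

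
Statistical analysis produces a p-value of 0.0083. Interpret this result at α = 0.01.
Since p = 0.0083 < α = 0.01, reject H₀.
There is sufficient evidence to reject the null hypothesis; the result is statistically significant at the 0.01 level.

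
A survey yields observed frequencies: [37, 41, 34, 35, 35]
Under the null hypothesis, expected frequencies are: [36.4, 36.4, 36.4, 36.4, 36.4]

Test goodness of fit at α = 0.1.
Chi-square goodness of fit test:
H₀: observed counts match expected distribution
H₁: observed counts differ from expected distribution
df = k - 1 = 4
χ² = Σ(O - E)²/E
   = (37 - 36.4)²/36.4 + (41 - 36.4)²/36.4 + (34 - 36.4)²/36.4 + (35 - 36.4)²/36.4 + (35 - 36.4)²/36.4
   = 0.010 + 0.581 + 0.158 + 0.054 + 0.054
   = 0.86
p-value = 0.9306

Since p-value > α = 0.1, we fail to reject H₀.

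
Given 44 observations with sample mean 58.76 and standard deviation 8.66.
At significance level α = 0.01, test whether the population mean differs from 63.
One-sample t-test:
H₀: μ = 63
H₁: μ ≠ 63
df = n - 1 = 43
t = (x̄ - μ₀) / (s/√n) = (58.76 - 63) / (8.66/√44) = -3.248
p-value = 0.0023

Since p-value < α = 0.01, we reject H₀.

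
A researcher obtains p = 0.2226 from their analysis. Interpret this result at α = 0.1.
Since p = 0.2226 > α = 0.1, fail to reject H₀.
There is insufficient evidence to reject the null hypothesis; the result is not statistically significant at the 0.1 level.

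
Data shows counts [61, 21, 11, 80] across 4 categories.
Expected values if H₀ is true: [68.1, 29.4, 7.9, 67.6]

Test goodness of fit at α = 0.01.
Chi-square goodness of fit test:
H₀: observed counts match expected distribution
H₁: observed counts differ from expected distribution
df = k - 1 = 3
χ² = Σ(O - E)²/E
   = (61 - 68.1)²/68.1 + (21 - 29.4)²/29.4 + (11 - 7.9)²/7.9 + (80 - 67.6)²/67.6
   = 0.740 + 2.400 + 1.216 + 2.275
   = 6.63
p-value = 0.0846

Since p-value > α = 0.01, we fail to reject H₀.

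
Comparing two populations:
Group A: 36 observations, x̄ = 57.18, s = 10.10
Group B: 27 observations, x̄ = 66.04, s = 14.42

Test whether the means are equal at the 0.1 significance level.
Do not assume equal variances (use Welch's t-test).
Welch's two-sample t-test:
H₀: μ₁ = μ₂
H₁: μ₁ ≠ μ₂
s₁²/n₁ = 10.10²/36 = 2.8336,  s₂²/n₂ = 14.42²/27 = 7.7013
SE = √(s₁²/n₁ + s₂²/n₂) = √(2.8336 + 7.7013) = 3.2458
df (Welch-Satterthwaite) = (s₁²/n₁ + s₂²/n₂)² / [(s₁²/n₁)²/(n₁-1) + (s₂²/n₂)²/(n₂-1)] ≈ 44.21
t = (x̄₁ - x̄₂) / SE = (57.18 - 66.04) / 3.2458 = -8.86 / 3.2458 = -2.730
p-value = 0.0091

Since p-value < α = 0.1, we reject H₀.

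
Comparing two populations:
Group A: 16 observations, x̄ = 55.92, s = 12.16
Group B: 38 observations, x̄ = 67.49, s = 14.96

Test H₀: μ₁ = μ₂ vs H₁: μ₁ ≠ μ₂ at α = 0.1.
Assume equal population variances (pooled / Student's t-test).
Student's two-sample t-test (equal variances):
H₀: μ₁ = μ₂
H₁: μ₁ ≠ μ₂
df = n₁ + n₂ - 2 = 52
Pooled variance s_p² = [(n₁-1)s₁² + (n₂-1)s₂²] / (n₁ + n₂ - 2) = [(15)(12.16²) + (37)(14.96²)] / 52 = 201.8970
SE = √(s_p²(1/n₁ + 1/n₂)) = √(201.8970 × (1/16 + 1/38)) = 4.2346
t = (x̄₁ - x̄₂) / SE = (55.92 - 67.49) / 4.2346 = -11.57 / 4.2346 = -2.732
p-value = 0.0086

Since p-value < α = 0.1, we reject H₀.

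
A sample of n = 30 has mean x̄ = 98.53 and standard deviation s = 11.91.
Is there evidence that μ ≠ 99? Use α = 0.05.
One-sample t-test:
H₀: μ = 99
H₁: μ ≠ 99
df = n - 1 = 29
t = (x̄ - μ₀) / (s/√n) = (98.53 - 99) / (11.91/√30) = -0.216
p-value = 0.8304

Since p-value > α = 0.05, we fail to reject H₀.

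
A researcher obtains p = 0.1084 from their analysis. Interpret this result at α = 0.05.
Since p = 0.1084 > α = 0.05, fail to reject H₀.
There is insufficient evidence to reject the null hypothesis; the result is not statistically significant at the 0.05 level.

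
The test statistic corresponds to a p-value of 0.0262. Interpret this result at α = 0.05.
Since p = 0.0262 < α = 0.05, reject H₀.
There is sufficient evidence to reject the null hypothesis; the result is statistically significant at the 0.05 level.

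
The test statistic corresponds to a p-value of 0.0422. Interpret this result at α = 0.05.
Since p = 0.0422 < α = 0.05, reject H₀.
There is sufficient evidence to reject the null hypothesis; the result is statistically significant at the 0.05 level.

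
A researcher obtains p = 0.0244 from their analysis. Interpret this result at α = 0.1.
Since p = 0.0244 < α = 0.1, reject H₀.
There is sufficient evidence to reject the null hypothesis; the result is statistically significant at the 0.1 level.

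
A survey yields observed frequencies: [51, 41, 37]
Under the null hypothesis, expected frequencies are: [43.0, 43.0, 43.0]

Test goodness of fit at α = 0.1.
Chi-square goodness of fit test:
H₀: observed counts match expected distribution
H₁: observed counts differ from expected distribution
df = k - 1 = 2
χ² = Σ(O - E)²/E
   = (51 - 43.0)²/43.0 + (41 - 43.0)²/43.0 + (37 - 43.0)²/43.0
   = 1.488 + 0.093 + 0.837
   = 2.42
p-value = 0.2984

Since p-value > α = 0.1, we fail to reject H₀.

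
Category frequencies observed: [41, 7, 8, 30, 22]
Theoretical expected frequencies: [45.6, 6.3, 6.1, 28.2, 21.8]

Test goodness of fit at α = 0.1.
Chi-square goodness of fit test:
H₀: observed counts match expected distribution
H₁: observed counts differ from expected distribution
df = k - 1 = 4
χ² = Σ(O - E)²/E
   = (41 - 45.6)²/45.6 + (7 - 6.3)²/6.3 + (8 - 6.1)²/6.1 + (30 - 28.2)²/28.2 + (22 - 21.8)²/21.8
   = 0.464 + 0.078 + 0.592 + 0.115 + 0.002
   = 1.25
p-value = 0.8697

Since p-value > α = 0.1, we fail to reject H₀.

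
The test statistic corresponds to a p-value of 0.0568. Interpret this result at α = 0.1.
Since p = 0.0568 < α = 0.1, reject H₀.
There is sufficient evidence to reject the null hypothesis; the result is statistically significant at the 0.1 level.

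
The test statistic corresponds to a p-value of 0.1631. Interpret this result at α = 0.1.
Since p = 0.1631 > α = 0.1, fail to reject H₀.
There is insufficient evidence to reject the null hypothesis; the result is not statistically significant at the 0.1 level.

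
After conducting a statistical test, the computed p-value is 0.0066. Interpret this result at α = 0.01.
Since p = 0.0066 < α = 0.01, reject H₀.
There is sufficient evidence to reject the null hypothesis; the result is statistically significant at the 0.01 level.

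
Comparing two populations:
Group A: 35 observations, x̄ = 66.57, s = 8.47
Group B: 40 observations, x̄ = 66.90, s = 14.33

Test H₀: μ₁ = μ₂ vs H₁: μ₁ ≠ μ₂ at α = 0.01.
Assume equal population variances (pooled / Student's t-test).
Student's two-sample t-test (equal variances):
H₀: μ₁ = μ₂
H₁: μ₁ ≠ μ₂
df = n₁ + n₂ - 2 = 73
Pooled variance s_p² = [(n₁-1)s₁² + (n₂-1)s₂²] / (n₁ + n₂ - 2) = [(34)(8.47²) + (39)(14.33²)] / 73 = 143.1205
SE = √(s_p²(1/n₁ + 1/n₂)) = √(143.1205 × (1/35 + 1/40)) = 2.7690
t = (x̄₁ - x̄₂) / SE = (66.57 - 66.90) / 2.7690 = -0.33 / 2.7690 = -0.119
p-value = 0.9055

Since p-value > α = 0.01, we fail to reject H₀.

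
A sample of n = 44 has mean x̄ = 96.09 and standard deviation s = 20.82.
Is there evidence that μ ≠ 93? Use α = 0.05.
One-sample t-test:
H₀: μ = 93
H₁: μ ≠ 93
df = n - 1 = 43
t = (x̄ - μ₀) / (s/√n) = (96.09 - 93) / (20.82/√44) = 0.984
p-value = 0.3304

Since p-value > α = 0.05, we fail to reject H₀.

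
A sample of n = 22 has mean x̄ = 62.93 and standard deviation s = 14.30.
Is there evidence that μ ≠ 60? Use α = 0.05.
One-sample t-test:
H₀: μ = 60
H₁: μ ≠ 60
df = n - 1 = 21
t = (x̄ - μ₀) / (s/√n) = (62.93 - 60) / (14.30/√22) = 0.961
p-value = 0.3475

Since p-value > α = 0.05, we fail to reject H₀.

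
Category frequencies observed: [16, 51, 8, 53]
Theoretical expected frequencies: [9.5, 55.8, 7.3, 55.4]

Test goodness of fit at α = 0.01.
Chi-square goodness of fit test:
H₀: observed counts match expected distribution
H₁: observed counts differ from expected distribution
df = k - 1 = 3
χ² = Σ(O - E)²/E
   = (16 - 9.5)²/9.5 + (51 - 55.8)²/55.8 + (8 - 7.3)²/7.3 + (53 - 55.4)²/55.4
   = 4.447 + 0.413 + 0.067 + 0.104
   = 5.03
p-value = 0.1695

Since p-value > α = 0.01, we fail to reject H₀.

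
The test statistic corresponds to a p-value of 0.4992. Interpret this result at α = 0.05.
Since p = 0.4992 > α = 0.05, fail to reject H₀.
There is insufficient evidence to reject the null hypothesis; the result is not statistically significant at the 0.05 level.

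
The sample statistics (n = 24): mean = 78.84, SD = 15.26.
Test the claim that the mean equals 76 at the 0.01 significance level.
One-sample t-test:
H₀: μ = 76
H₁: μ ≠ 76
df = n - 1 = 23
t = (x̄ - μ₀) / (s/√n) = (78.84 - 76) / (15.26/√24) = 0.912
p-value = 0.3714

Since p-value > α = 0.01, we fail to reject H₀.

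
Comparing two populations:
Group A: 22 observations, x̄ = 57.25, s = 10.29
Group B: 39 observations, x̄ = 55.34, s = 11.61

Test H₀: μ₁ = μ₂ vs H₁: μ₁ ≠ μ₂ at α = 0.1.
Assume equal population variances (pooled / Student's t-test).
Student's two-sample t-test (equal variances):
H₀: μ₁ = μ₂
H₁: μ₁ ≠ μ₂
df = n₁ + n₂ - 2 = 59
Pooled variance s_p² = [(n₁-1)s₁² + (n₂-1)s₂²] / (n₁ + n₂ - 2) = [(21)(10.29²) + (38)(11.61²)] / 59 = 124.5028
SE = √(s_p²(1/n₁ + 1/n₂)) = √(124.5028 × (1/22 + 1/39)) = 2.9752
t = (x̄₁ - x̄₂) / SE = (57.25 - 55.34) / 2.9752 = 1.91 / 2.9752 = 0.642
p-value = 0.5234

Since p-value > α = 0.1, we fail to reject H₀.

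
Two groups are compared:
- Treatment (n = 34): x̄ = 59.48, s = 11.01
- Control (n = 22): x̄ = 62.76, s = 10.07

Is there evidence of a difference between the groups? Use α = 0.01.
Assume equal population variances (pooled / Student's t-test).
Student's two-sample t-test (equal variances):
H₀: μ₁ = μ₂
H₁: μ₁ ≠ μ₂
df = n₁ + n₂ - 2 = 54
Pooled variance s_p² = [(n₁-1)s₁² + (n₂-1)s₂²] / (n₁ + n₂ - 2) = [(33)(11.01²) + (21)(10.07²)] / 54 = 113.5142
SE = √(s_p²(1/n₁ + 1/n₂)) = √(113.5142 × (1/34 + 1/22)) = 2.9152
t = (x̄₁ - x̄₂) / SE = (59.48 - 62.76) / 2.9152 = -3.28 / 2.9152 = -1.125
p-value = 0.2655

Since p-value > α = 0.01, we fail to reject H₀.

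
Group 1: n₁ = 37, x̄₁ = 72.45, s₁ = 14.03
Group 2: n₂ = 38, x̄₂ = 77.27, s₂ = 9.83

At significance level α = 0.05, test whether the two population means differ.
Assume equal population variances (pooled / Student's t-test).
Student's two-sample t-test (equal variances):
H₀: μ₁ = μ₂
H₁: μ₁ ≠ μ₂
df = n₁ + n₂ - 2 = 73
Pooled variance s_p² = [(n₁-1)s₁² + (n₂-1)s₂²] / (n₁ + n₂ - 2) = [(36)(14.03²) + (37)(9.83²)] / 73 = 146.0485
SE = √(s_p²(1/n₁ + 1/n₂)) = √(146.0485 × (1/37 + 1/38)) = 2.7912
t = (x̄₁ - x̄₂) / SE = (72.45 - 77.27) / 2.7912 = -4.82 / 2.7912 = -1.727
p-value = 0.0884

Since p-value > α = 0.05, we fail to reject H₀.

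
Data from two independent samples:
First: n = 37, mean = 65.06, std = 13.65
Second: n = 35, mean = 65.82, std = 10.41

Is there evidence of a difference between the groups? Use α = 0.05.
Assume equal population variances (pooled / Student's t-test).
Student's two-sample t-test (equal variances):
H₀: μ₁ = μ₂
H₁: μ₁ ≠ μ₂
df = n₁ + n₂ - 2 = 70
Pooled variance s_p² = [(n₁-1)s₁² + (n₂-1)s₂²] / (n₁ + n₂ - 2) = [(36)(13.65²) + (34)(10.41²)] / 70 = 148.4589
SE = √(s_p²(1/n₁ + 1/n₂)) = √(148.4589 × (1/37 + 1/35)) = 2.8730
t = (x̄₁ - x̄₂) / SE = (65.06 - 65.82) / 2.8730 = -0.76 / 2.8730 = -0.265
p-value = 0.7921

Since p-value > α = 0.05, we fail to reject H₀.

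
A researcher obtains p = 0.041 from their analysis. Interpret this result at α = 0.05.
Since p = 0.041 < α = 0.05, reject H₀.
There is sufficient evidence to reject the null hypothesis; the result is statistically significant at the 0.05 level.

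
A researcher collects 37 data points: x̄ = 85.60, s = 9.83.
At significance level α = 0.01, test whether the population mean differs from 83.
One-sample t-test:
H₀: μ = 83
H₁: μ ≠ 83
df = n - 1 = 36
t = (x̄ - μ₀) / (s/√n) = (85.60 - 83) / (9.83/√37) = 1.609
p-value = 0.1164

Since p-value > α = 0.01, we fail to reject H₀.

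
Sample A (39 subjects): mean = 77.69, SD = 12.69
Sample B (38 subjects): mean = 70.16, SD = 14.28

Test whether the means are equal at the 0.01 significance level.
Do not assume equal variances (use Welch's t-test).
Welch's two-sample t-test:
H₀: μ₁ = μ₂
H₁: μ₁ ≠ μ₂
s₁²/n₁ = 12.69²/39 = 4.1291,  s₂²/n₂ = 14.28²/38 = 5.3663
SE = √(s₁²/n₁ + s₂²/n₂) = √(4.1291 + 5.3663) = 3.0815
df (Welch-Satterthwaite) = (s₁²/n₁ + s₂²/n₂)² / [(s₁²/n₁)²/(n₁-1) + (s₂²/n₂)²/(n₂-1)] ≈ 73.48
t = (x̄₁ - x̄₂) / SE = (77.69 - 70.16) / 3.0815 = 7.53 / 3.0815 = 2.444
p-value = 0.0169

Since p-value > α = 0.01, we fail to reject H₀.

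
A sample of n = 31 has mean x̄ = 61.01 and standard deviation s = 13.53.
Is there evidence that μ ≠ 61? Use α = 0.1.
One-sample t-test:
H₀: μ = 61
H₁: μ ≠ 61
df = n - 1 = 30
t = (x̄ - μ₀) / (s/√n) = (61.01 - 61) / (13.53/√31) = 0.004
p-value = 0.9967

Since p-value > α = 0.1, we fail to reject H₀.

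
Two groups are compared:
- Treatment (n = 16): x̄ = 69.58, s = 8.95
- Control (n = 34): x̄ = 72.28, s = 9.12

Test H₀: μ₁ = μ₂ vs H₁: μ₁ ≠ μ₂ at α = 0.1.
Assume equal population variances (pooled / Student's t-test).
Student's two-sample t-test (equal variances):
H₀: μ₁ = μ₂
H₁: μ₁ ≠ μ₂
df = n₁ + n₂ - 2 = 48
Pooled variance s_p² = [(n₁-1)s₁² + (n₂-1)s₂²] / (n₁ + n₂ - 2) = [(15)(8.95²) + (33)(9.12²)] / 48 = 82.2144
SE = √(s_p²(1/n₁ + 1/n₂)) = √(82.2144 × (1/16 + 1/34)) = 2.7489
t = (x̄₁ - x̄₂) / SE = (69.58 - 72.28) / 2.7489 = -2.70 / 2.7489 = -0.982
p-value = 0.3309

Since p-value > α = 0.1, we fail to reject H₀.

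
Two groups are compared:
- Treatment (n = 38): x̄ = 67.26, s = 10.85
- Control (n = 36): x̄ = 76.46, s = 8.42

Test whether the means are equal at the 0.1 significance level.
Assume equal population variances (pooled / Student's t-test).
Student's two-sample t-test (equal variances):
H₀: μ₁ = μ₂
H₁: μ₁ ≠ μ₂
df = n₁ + n₂ - 2 = 72
Pooled variance s_p² = [(n₁-1)s₁² + (n₂-1)s₂²] / (n₁ + n₂ - 2) = [(37)(10.85²) + (35)(8.42²)] / 72 = 94.9598
SE = √(s_p²(1/n₁ + 1/n₂)) = √(94.9598 × (1/38 + 1/36)) = 2.2664
t = (x̄₁ - x̄₂) / SE = (67.26 - 76.46) / 2.2664 = -9.20 / 2.2664 = -4.059
p-value = 0.0001

Since p-value < α = 0.1, we reject H₀.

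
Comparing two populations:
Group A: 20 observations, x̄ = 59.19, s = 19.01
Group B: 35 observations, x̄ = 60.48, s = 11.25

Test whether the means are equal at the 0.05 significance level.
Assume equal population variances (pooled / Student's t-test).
Student's two-sample t-test (equal variances):
H₀: μ₁ = μ₂
H₁: μ₁ ≠ μ₂
df = n₁ + n₂ - 2 = 53
Pooled variance s_p² = [(n₁-1)s₁² + (n₂-1)s₂²] / (n₁ + n₂ - 2) = [(19)(19.01²) + (34)(11.25²)] / 53 = 210.7424
SE = √(s_p²(1/n₁ + 1/n₂)) = √(210.7424 × (1/20 + 1/35)) = 4.0692
t = (x̄₁ - x̄₂) / SE = (59.19 - 60.48) / 4.0692 = -1.29 / 4.0692 = -0.317
p-value = 0.7525

Since p-value > α = 0.05, we fail to reject H₀.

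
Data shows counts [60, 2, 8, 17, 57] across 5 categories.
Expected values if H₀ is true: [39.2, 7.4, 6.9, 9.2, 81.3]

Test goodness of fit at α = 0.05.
Chi-square goodness of fit test:
H₀: observed counts match expected distribution
H₁: observed counts differ from expected distribution
df = k - 1 = 4
χ² = Σ(O - E)²/E
   = (60 - 39.2)²/39.2 + (2 - 7.4)²/7.4 + (8 - 6.9)²/6.9 + (17 - 9.2)²/9.2 + (57 - 81.3)²/81.3
   = 11.037 + 3.941 + 0.175 + 6.613 + 7.263
   = 29.03
p-value < 0.0001

Since p-value < α = 0.05, we reject H₀.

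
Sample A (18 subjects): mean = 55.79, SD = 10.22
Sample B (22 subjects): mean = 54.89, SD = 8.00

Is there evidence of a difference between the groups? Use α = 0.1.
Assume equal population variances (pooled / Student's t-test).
Student's two-sample t-test (equal variances):
H₀: μ₁ = μ₂
H₁: μ₁ ≠ μ₂
df = n₁ + n₂ - 2 = 38
Pooled variance s_p² = [(n₁-1)s₁² + (n₂-1)s₂²] / (n₁ + n₂ - 2) = [(17)(10.22²) + (21)(8.00²)] / 38 = 82.0953
SE = √(s_p²(1/n₁ + 1/n₂)) = √(82.0953 × (1/18 + 1/22)) = 2.8797
t = (x̄₁ - x̄₂) / SE = (55.79 - 54.89) / 2.8797 = 0.90 / 2.8797 = 0.313
p-value = 0.7563

Since p-value > α = 0.1, we fail to reject H₀.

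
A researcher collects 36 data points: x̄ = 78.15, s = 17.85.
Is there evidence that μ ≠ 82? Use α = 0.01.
One-sample t-test:
H₀: μ = 82
H₁: μ ≠ 82
df = n - 1 = 35
t = (x̄ - μ₀) / (s/√n) = (78.15 - 82) / (17.85/√36) = -1.294
p-value = 0.2041

Since p-value > α = 0.01, we fail to reject H₀.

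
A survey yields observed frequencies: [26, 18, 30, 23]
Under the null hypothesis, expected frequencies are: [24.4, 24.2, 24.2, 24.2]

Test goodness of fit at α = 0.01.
Chi-square goodness of fit test:
H₀: observed counts match expected distribution
H₁: observed counts differ from expected distribution
df = k - 1 = 3
χ² = Σ(O - E)²/E
   = (26 - 24.4)²/24.4 + (18 - 24.2)²/24.2 + (30 - 24.2)²/24.2 + (23 - 24.2)²/24.2
   = 0.105 + 1.588 + 1.390 + 0.060
   = 3.14
p-value = 0.3701

Since p-value > α = 0.01, we fail to reject H₀.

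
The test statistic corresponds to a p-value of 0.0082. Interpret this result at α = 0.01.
Since p = 0.0082 < α = 0.01, reject H₀.
There is sufficient evidence to reject the null hypothesis; the result is statistically significant at the 0.01 level.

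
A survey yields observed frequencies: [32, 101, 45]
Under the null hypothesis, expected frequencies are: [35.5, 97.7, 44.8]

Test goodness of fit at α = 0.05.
Chi-square goodness of fit test:
H₀: observed counts match expected distribution
H₁: observed counts differ from expected distribution
df = k - 1 = 2
χ² = Σ(O - E)²/E
   = (32 - 35.5)²/35.5 + (101 - 97.7)²/97.7 + (45 - 44.8)²/44.8
   = 0.345 + 0.111 + 0.001
   = 0.46
p-value = 0.7956

Since p-value > α = 0.05, we fail to reject H₀.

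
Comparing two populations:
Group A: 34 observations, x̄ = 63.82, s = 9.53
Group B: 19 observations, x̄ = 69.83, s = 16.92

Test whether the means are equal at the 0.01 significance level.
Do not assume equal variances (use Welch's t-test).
Welch's two-sample t-test:
H₀: μ₁ = μ₂
H₁: μ₁ ≠ μ₂
s₁²/n₁ = 9.53²/34 = 2.6712,  s₂²/n₂ = 16.92²/19 = 15.0677
SE = √(s₁²/n₁ + s₂²/n₂) = √(2.6712 + 15.0677) = 4.2118
df (Welch-Satterthwaite) = (s₁²/n₁ + s₂²/n₂)² / [(s₁²/n₁)²/(n₁-1) + (s₂²/n₂)²/(n₂-1)] ≈ 24.53
t = (x̄₁ - x̄₂) / SE = (63.82 - 69.83) / 4.2118 = -6.01 / 4.2118 = -1.427
p-value = 0.1662

Since p-value > α = 0.01, we fail to reject H₀.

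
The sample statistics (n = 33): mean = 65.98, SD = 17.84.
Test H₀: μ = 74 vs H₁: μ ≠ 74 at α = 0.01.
One-sample t-test:
H₀: μ = 74
H₁: μ ≠ 74
df = n - 1 = 32
t = (x̄ - μ₀) / (s/√n) = (65.98 - 74) / (17.84/√33) = -2.582
p-value = 0.0146

Since p-value > α = 0.01, we fail to reject H₀.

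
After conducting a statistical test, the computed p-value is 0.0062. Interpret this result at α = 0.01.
Since p = 0.0062 < α = 0.01, reject H₀.
There is sufficient evidence to reject the null hypothesis; the result is statistically significant at the 0.01 level.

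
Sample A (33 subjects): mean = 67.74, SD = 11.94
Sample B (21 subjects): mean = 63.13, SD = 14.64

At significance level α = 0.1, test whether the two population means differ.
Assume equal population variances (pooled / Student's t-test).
Student's two-sample t-test (equal variances):
H₀: μ₁ = μ₂
H₁: μ₁ ≠ μ₂
df = n₁ + n₂ - 2 = 52
Pooled variance s_p² = [(n₁-1)s₁² + (n₂-1)s₂²] / (n₁ + n₂ - 2) = [(32)(11.94²) + (20)(14.64²)] / 52 = 170.1659
SE = √(s_p²(1/n₁ + 1/n₂)) = √(170.1659 × (1/33 + 1/21)) = 3.6414
t = (x̄₁ - x̄₂) / SE = (67.74 - 63.13) / 3.6414 = 4.61 / 3.6414 = 1.266
p-value = 0.2112

Since p-value > α = 0.1, we fail to reject H₀.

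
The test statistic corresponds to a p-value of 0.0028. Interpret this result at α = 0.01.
Since p = 0.0028 < α = 0.01, reject H₀.
There is sufficient evidence to reject the null hypothesis; the result is statistically significant at the 0.01 level.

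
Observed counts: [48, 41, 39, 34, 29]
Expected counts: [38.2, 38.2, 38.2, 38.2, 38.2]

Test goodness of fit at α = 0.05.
Chi-square goodness of fit test:
H₀: observed counts match expected distribution
H₁: observed counts differ from expected distribution
df = k - 1 = 4
χ² = Σ(O - E)²/E
   = (48 - 38.2)²/38.2 + (41 - 38.2)²/38.2 + (39 - 38.2)²/38.2 + (34 - 38.2)²/38.2 + (29 - 38.2)²/38.2
   = 2.514 + 0.205 + 0.017 + 0.462 + 2.216
   = 5.41
p-value = 0.2474

Since p-value > α = 0.05, we fail to reject H₀.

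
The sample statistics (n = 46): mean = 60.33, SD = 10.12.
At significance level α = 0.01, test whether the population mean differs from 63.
One-sample t-test:
H₀: μ = 63
H₁: μ ≠ 63
df = n - 1 = 45
t = (x̄ - μ₀) / (s/√n) = (60.33 - 63) / (10.12/√46) = -1.789
p-value = 0.0803

Since p-value > α = 0.01, we fail to reject H₀.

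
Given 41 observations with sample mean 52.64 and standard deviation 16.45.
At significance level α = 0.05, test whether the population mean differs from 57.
One-sample t-test:
H₀: μ = 57
H₁: μ ≠ 57
df = n - 1 = 40
t = (x̄ - μ₀) / (s/√n) = (52.64 - 57) / (16.45/√41) = -1.697
p-value = 0.0974

Since p-value > α = 0.05, we fail to reject H₀.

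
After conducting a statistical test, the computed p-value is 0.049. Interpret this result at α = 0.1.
Since p = 0.049 < α = 0.1, reject H₀.
There is sufficient evidence to reject the null hypothesis; the result is statistically significant at the 0.1 level.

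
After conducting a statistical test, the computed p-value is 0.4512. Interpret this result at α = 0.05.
Since p = 0.4512 > α = 0.05, fail to reject H₀.
There is insufficient evidence to reject the null hypothesis; the result is not statistically significant at the 0.05 level.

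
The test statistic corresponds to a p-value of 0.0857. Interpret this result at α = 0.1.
Since p = 0.0857 < α = 0.1, reject H₀.
There is sufficient evidence to reject the null hypothesis; the result is statistically significant at the 0.1 level.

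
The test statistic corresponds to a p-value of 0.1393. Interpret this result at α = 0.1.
Since p = 0.1393 > α = 0.1, fail to reject H₀.
There is insufficient evidence to reject the null hypothesis; the result is not statistically significant at the 0.1 level.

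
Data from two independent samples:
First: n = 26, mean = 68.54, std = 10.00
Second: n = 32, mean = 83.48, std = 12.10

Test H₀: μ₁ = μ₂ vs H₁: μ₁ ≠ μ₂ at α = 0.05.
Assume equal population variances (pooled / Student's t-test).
Student's two-sample t-test (equal variances):
H₀: μ₁ = μ₂
H₁: μ₁ ≠ μ₂
df = n₁ + n₂ - 2 = 56
Pooled variance s_p² = [(n₁-1)s₁² + (n₂-1)s₂²] / (n₁ + n₂ - 2) = [(25)(10.00²) + (31)(12.10²)] / 56 = 125.6912
SE = √(s_p²(1/n₁ + 1/n₂)) = √(125.6912 × (1/26 + 1/32)) = 2.9601
t = (x̄₁ - x̄₂) / SE = (68.54 - 83.48) / 2.9601 = -14.94 / 2.9601 = -5.047
p-value < 0.0001

Since p-value < α = 0.05, we reject H₀.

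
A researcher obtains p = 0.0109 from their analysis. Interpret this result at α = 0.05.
Since p = 0.0109 < α = 0.05, reject H₀.
There is sufficient evidence to reject the null hypothesis; the result is statistically significant at the 0.05 level.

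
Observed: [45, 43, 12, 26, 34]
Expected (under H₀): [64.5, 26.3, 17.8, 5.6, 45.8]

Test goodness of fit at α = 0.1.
Chi-square goodness of fit test:
H₀: observed counts match expected distribution
H₁: observed counts differ from expected distribution
df = k - 1 = 4
χ² = Σ(O - E)²/E
   = (45 - 64.5)²/64.5 + (43 - 26.3)²/26.3 + (12 - 17.8)²/17.8 + (26 - 5.6)²/5.6 + (34 - 45.8)²/45.8
   = 5.895 + 10.604 + 1.890 + 74.314 + 3.040
   = 95.74
p-value < 0.0001

Since p-value < α = 0.1, we reject H₀.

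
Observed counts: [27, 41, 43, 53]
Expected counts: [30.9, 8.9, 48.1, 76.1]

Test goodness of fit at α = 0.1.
Chi-square goodness of fit test:
H₀: observed counts match expected distribution
H₁: observed counts differ from expected distribution
df = k - 1 = 3
χ² = Σ(O - E)²/E
   = (27 - 30.9)²/30.9 + (41 - 8.9)²/8.9 + (43 - 48.1)²/48.1 + (53 - 76.1)²/76.1
   = 0.492 + 115.776 + 0.541 + 7.012
   = 123.82
p-value < 0.0001

Since p-value < α = 0.1, we reject H₀.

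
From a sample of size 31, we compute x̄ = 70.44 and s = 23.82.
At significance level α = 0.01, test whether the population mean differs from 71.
One-sample t-test:
H₀: μ = 71
H₁: μ ≠ 71
df = n - 1 = 30
t = (x̄ - μ₀) / (s/√n) = (70.44 - 71) / (23.82/√31) = -0.131
p-value = 0.8967

Since p-value > α = 0.01, we fail to reject H₀.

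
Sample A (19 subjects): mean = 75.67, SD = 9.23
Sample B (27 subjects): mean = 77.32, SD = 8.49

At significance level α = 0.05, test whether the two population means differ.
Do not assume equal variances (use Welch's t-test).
Welch's two-sample t-test:
H₀: μ₁ = μ₂
H₁: μ₁ ≠ μ₂
s₁²/n₁ = 9.23²/19 = 4.4838,  s₂²/n₂ = 8.49²/27 = 2.6696
SE = √(s₁²/n₁ + s₂²/n₂) = √(4.4838 + 2.6696) = 2.6746
df (Welch-Satterthwaite) = (s₁²/n₁ + s₂²/n₂)² / [(s₁²/n₁)²/(n₁-1) + (s₂²/n₂)²/(n₂-1)] ≈ 36.79
t = (x̄₁ - x̄₂) / SE = (75.67 - 77.32) / 2.6746 = -1.65 / 2.6746 = -0.617
p-value = 0.5411

Since p-value > α = 0.05, we fail to reject H₀.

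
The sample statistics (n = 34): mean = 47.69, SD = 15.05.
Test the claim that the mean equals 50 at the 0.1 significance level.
One-sample t-test:
H₀: μ = 50
H₁: μ ≠ 50
df = n - 1 = 33
t = (x̄ - μ₀) / (s/√n) = (47.69 - 50) / (15.05/√34) = -0.895
p-value = 0.3773

Since p-value > α = 0.1, we fail to reject H₀.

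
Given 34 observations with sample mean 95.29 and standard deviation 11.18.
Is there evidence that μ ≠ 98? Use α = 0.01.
One-sample t-test:
H₀: μ = 98
H₁: μ ≠ 98
df = n - 1 = 33
t = (x̄ - μ₀) / (s/√n) = (95.29 - 98) / (11.18/√34) = -1.413
p-value = 0.1669

Since p-value > α = 0.01, we fail to reject H₀.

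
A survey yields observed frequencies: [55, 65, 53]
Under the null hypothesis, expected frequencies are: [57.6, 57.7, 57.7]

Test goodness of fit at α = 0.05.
Chi-square goodness of fit test:
H₀: observed counts match expected distribution
H₁: observed counts differ from expected distribution
df = k - 1 = 2
χ² = Σ(O - E)²/E
   = (55 - 57.6)²/57.6 + (65 - 57.7)²/57.7 + (53 - 57.7)²/57.7
   = 0.117 + 0.924 + 0.383
   = 1.42
p-value = 0.4907

Since p-value > α = 0.05, we fail to reject H₀.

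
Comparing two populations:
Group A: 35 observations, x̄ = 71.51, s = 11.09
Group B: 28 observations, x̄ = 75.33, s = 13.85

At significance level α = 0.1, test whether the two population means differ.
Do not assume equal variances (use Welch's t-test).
Welch's two-sample t-test:
H₀: μ₁ = μ₂
H₁: μ₁ ≠ μ₂
s₁²/n₁ = 11.09²/35 = 3.5139,  s₂²/n₂ = 13.85²/28 = 6.8508
SE = √(s₁²/n₁ + s₂²/n₂) = √(3.5139 + 6.8508) = 3.2194
df (Welch-Satterthwaite) = (s₁²/n₁ + s₂²/n₂)² / [(s₁²/n₁)²/(n₁-1) + (s₂²/n₂)²/(n₂-1)] ≈ 51.12
t = (x̄₁ - x̄₂) / SE = (71.51 - 75.33) / 3.2194 = -3.82 / 3.2194 = -1.187
p-value = 0.2409

Since p-value > α = 0.1, we fail to reject H₀.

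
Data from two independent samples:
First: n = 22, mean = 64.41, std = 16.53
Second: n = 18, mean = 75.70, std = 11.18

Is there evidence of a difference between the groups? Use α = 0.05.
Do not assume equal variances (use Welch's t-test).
Welch's two-sample t-test:
H₀: μ₁ = μ₂
H₁: μ₁ ≠ μ₂
s₁²/n₁ = 16.53²/22 = 12.4200,  s₂²/n₂ = 11.18²/18 = 6.9440
SE = √(s₁²/n₁ + s₂²/n₂) = √(12.4200 + 6.9440) = 4.4005
df (Welch-Satterthwaite) = (s₁²/n₁ + s₂²/n₂)² / [(s₁²/n₁)²/(n₁-1) + (s₂²/n₂)²/(n₂-1)] ≈ 36.83
t = (x̄₁ - x̄₂) / SE = (64.41 - 75.70) / 4.4005 = -11.29 / 4.4005 = -2.566
p-value = 0.0145

Since p-value < α = 0.05, we reject H₀.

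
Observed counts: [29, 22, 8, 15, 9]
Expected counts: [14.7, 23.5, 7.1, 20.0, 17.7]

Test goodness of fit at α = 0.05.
Chi-square goodness of fit test:
H₀: observed counts match expected distribution
H₁: observed counts differ from expected distribution
df = k - 1 = 4
χ² = Σ(O - E)²/E
   = (29 - 14.7)²/14.7 + (22 - 23.5)²/23.5 + (8 - 7.1)²/7.1 + (15 - 20.0)²/20.0 + (9 - 17.7)²/17.7
   = 13.911 + 0.096 + 0.114 + 1.250 + 4.276
   = 19.65
p-value = 0.0006

Since p-value < α = 0.05, we reject H₀.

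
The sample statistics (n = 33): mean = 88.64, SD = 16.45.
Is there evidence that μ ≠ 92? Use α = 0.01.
One-sample t-test:
H₀: μ = 92
H₁: μ ≠ 92
df = n - 1 = 32
t = (x̄ - μ₀) / (s/√n) = (88.64 - 92) / (16.45/√33) = -1.173
p-value = 0.2493

Since p-value > α = 0.01, we fail to reject H₀.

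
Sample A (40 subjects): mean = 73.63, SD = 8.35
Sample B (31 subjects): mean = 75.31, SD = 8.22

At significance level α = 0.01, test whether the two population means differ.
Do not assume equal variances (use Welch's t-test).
Welch's two-sample t-test:
H₀: μ₁ = μ₂
H₁: μ₁ ≠ μ₂
s₁²/n₁ = 8.35²/40 = 1.7431,  s₂²/n₂ = 8.22²/31 = 2.1796
SE = √(s₁²/n₁ + s₂²/n₂) = √(1.7431 + 2.1796) = 1.9806
df (Welch-Satterthwaite) = (s₁²/n₁ + s₂²/n₂)² / [(s₁²/n₁)²/(n₁-1) + (s₂²/n₂)²/(n₂-1)] ≈ 65.13
t = (x̄₁ - x̄₂) / SE = (73.63 - 75.31) / 1.9806 = -1.68 / 1.9806 = -0.848
p-value = 0.3994

Since p-value > α = 0.01, we fail to reject H₀.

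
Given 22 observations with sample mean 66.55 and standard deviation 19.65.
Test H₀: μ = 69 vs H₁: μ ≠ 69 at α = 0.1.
One-sample t-test:
H₀: μ = 69
H₁: μ ≠ 69
df = n - 1 = 21
t = (x̄ - μ₀) / (s/√n) = (66.55 - 69) / (19.65/√22) = -0.585
p-value = 0.5649

Since p-value > α = 0.1, we fail to reject H₀.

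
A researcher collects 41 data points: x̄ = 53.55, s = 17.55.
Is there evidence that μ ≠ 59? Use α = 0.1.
One-sample t-test:
H₀: μ = 59
H₁: μ ≠ 59
df = n - 1 = 40
t = (x̄ - μ₀) / (s/√n) = (53.55 - 59) / (17.55/√41) = -1.988
p-value = 0.0536

Since p-value < α = 0.1, we reject H₀.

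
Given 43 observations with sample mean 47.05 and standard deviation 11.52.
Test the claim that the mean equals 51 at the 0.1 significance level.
One-sample t-test:
H₀: μ = 51
H₁: μ ≠ 51
df = n - 1 = 42
t = (x̄ - μ₀) / (s/√n) = (47.05 - 51) / (11.52/√43) = -2.248
p-value = 0.0299

Since p-value < α = 0.1, we reject H₀.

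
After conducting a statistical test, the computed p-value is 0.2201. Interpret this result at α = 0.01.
Since p = 0.2201 > α = 0.01, fail to reject H₀.
There is insufficient evidence to reject the null hypothesis; the result is not statistically significant at the 0.01 level.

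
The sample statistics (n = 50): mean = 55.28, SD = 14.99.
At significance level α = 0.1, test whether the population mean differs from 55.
One-sample t-test:
H₀: μ = 55
H₁: μ ≠ 55
df = n - 1 = 49
t = (x̄ - μ₀) / (s/√n) = (55.28 - 55) / (14.99/√50) = 0.132
p-value = 0.8955

Since p-value > α = 0.1, we fail to reject H₀.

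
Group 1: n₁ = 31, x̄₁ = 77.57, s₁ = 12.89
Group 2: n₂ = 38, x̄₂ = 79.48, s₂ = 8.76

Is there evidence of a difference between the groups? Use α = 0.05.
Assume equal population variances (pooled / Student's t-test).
Student's two-sample t-test (equal variances):
H₀: μ₁ = μ₂
H₁: μ₁ ≠ μ₂
df = n₁ + n₂ - 2 = 67
Pooled variance s_p² = [(n₁-1)s₁² + (n₂-1)s₂²] / (n₁ + n₂ - 2) = [(30)(12.89²) + (37)(8.76²)] / 67 = 116.7739
SE = √(s_p²(1/n₁ + 1/n₂)) = √(116.7739 × (1/31 + 1/38)) = 2.6153
t = (x̄₁ - x̄₂) / SE = (77.57 - 79.48) / 2.6153 = -1.91 / 2.6153 = -0.730
p-value = 0.4677

Since p-value > α = 0.05, we fail to reject H₀.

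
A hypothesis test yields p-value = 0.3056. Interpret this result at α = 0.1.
Since p = 0.3056 > α = 0.1, fail to reject H₀.
There is insufficient evidence to reject the null hypothesis; the result is not statistically significant at the 0.1 level.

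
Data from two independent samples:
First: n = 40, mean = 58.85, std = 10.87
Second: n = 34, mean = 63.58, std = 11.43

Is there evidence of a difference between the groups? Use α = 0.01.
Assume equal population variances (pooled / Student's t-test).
Student's two-sample t-test (equal variances):
H₀: μ₁ = μ₂
H₁: μ₁ ≠ μ₂
df = n₁ + n₂ - 2 = 72
Pooled variance s_p² = [(n₁-1)s₁² + (n₂-1)s₂²] / (n₁ + n₂ - 2) = [(39)(10.87²) + (33)(11.43²)] / 72 = 123.8806
SE = √(s_p²(1/n₁ + 1/n₂)) = √(123.8806 × (1/40 + 1/34)) = 2.5963
t = (x̄₁ - x̄₂) / SE = (58.85 - 63.58) / 2.5963 = -4.73 / 2.5963 = -1.822
p-value = 0.0726

Since p-value > α = 0.01, we fail to reject H₀.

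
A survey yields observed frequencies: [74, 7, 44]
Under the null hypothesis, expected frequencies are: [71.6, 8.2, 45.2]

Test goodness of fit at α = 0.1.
Chi-square goodness of fit test:
H₀: observed counts match expected distribution
H₁: observed counts differ from expected distribution
df = k - 1 = 2
χ² = Σ(O - E)²/E
   = (74 - 71.6)²/71.6 + (7 - 8.2)²/8.2 + (44 - 45.2)²/45.2
   = 0.080 + 0.176 + 0.032
   = 0.29
p-value = 0.8659

Since p-value > α = 0.1, we fail to reject H₀.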